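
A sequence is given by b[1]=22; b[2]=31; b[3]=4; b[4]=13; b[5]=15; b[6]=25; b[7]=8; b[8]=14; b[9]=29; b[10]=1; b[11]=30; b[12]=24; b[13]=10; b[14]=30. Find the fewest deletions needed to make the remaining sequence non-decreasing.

Fewest deletions = n − (longest non-decreasing subsequence).
i:      1  2  3  4  5  6  7  8  9 10 11 12 13 14
b[i]:  22 31  4 13 15 25  8 14 29  1 30 24 10 30
dp:     1  2  1  2  3  4  2  3  5  1  6  4  3  7
max dp = 7, so deletions = 14 − 7 = 7.

7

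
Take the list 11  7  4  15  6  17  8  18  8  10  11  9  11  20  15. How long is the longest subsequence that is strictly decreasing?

3

Negate each value so 'decreasing' becomes 'increasing', then run patience tails on the negated sequence:
-11 → extends → [-11]
-7 → extends → [-11, -7]
-4 → extends → [-11, -7, -4]
-15 → replaces -11 → [-15, -7, -4]
-6 → replaces -4 → [-15, -7, -6]
-17 → replaces -15 → [-17, -7, -6]
-8 → replaces -7 → [-17, -8, -6]
-18 → replaces -17 → [-18, -8, -6]
-8 → already a tail → [-18, -8, -6]
-10 → replaces -8 → [-18, -10, -6]
-11 → replaces -10 → [-18, -11, -6]
-9 → replaces -6 → [-18, -11, -9]
-11 → already a tail → [-18, -11, -9]
-20 → replaces -18 → [-20, -11, -9]
-15 → replaces -11 → [-20, -15, -9]
Three tails, so the longest strictly decreasing subsequence of the original has length 3.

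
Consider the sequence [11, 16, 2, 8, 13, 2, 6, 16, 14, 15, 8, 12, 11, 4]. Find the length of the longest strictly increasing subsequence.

Track the smallest tail for each achievable length (strict):
11 → extends → [11]
16 → extends → [11, 16]
2 → replaces 11 → [2, 16]
8 → replaces 16 → [2, 8]
13 → extends → [2, 8, 13]
2 → already a tail → [2, 8, 13]
6 → replaces 8 → [2, 6, 13]
16 → extends → [2, 6, 13, 16]
14 → replaces 16 → [2, 6, 13, 14]
15 → extends → [2, 6, 13, 14, 15]
8 → replaces 13 → [2, 6, 8, 14, 15]
12 → replaces 14 → [2, 6, 8, 12, 15]
11 → replaces 12 → [2, 6, 8, 11, 15]
4 → replaces 6 → [2, 4, 8, 11, 15]
Five tails, so the longest strictly increasing subsequence has length 5 (e.g. 2, 8, 13, 14, 15).

5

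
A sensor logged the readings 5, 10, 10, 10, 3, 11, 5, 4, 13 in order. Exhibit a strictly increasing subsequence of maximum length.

Patience tails give the LIS length; then backtrack through the dp parents:
5 → extends → [5]
10 → extends → [5, 10]
10 → already a tail → [5, 10]
10 → already a tail → [5, 10]
3 → replaces 5 → [3, 10]
11 → extends → [3, 10, 11]
5 → replaces 10 → [3, 5, 11]
4 → replaces 5 → [3, 4, 11]
13 → extends → [3, 4, 11, 13]
Length 4; one witness is 5, 10, 11, 13.

5, 10, 11, 13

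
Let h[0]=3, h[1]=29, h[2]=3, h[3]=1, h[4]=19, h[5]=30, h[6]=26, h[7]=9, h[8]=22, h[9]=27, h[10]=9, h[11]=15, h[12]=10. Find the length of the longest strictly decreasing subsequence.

Negate each value so 'decreasing' becomes 'increasing', then run patience tails on the negated sequence:
-3 → extends → [-3]
-29 → replaces -3 → [-29]
-3 → extends → [-29, -3]
-1 → extends → [-29, -3, -1]
-19 → replaces -3 → [-29, -19, -1]
-30 → replaces -29 → [-30, -19, -1]
-26 → replaces -19 → [-30, -26, -1]
-9 → replaces -1 → [-30, -26, -9]
-22 → replaces -9 → [-30, -26, -22]
-27 → replaces -26 → [-30, -27, -22]
-9 → extends → [-30, -27, -22, -9]
-15 → replaces -9 → [-30, -27, -22, -15]
-10 → extends → [-30, -27, -22, -15, -10]
Five tails, so the longest strictly decreasing subsequence of the original has length 5.

5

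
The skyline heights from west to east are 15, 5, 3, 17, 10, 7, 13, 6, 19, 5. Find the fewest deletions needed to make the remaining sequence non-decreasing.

Fewest deletions = n − (longest non-decreasing subsequence).
i:      1  2  3  4  5  6  7  8  9 10
a[i]:  15  5  3 17 10  7 13  6 19  5
dp:     1  1  1  2  2  2  3  2  4  2
max dp = 4, so deletions = 10 − 4 = 6.

6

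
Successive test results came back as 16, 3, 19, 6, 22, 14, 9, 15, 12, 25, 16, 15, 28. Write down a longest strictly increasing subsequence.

Patience tails give the LIS length; then backtrack through the dp parents:
16 → extends → [16]
3 → replaces 16 → [3]
19 → extends → [3, 19]
6 → replaces 19 → [3, 6]
22 → extends → [3, 6, 22]
14 → replaces 22 → [3, 6, 14]
9 → replaces 14 → [3, 6, 9]
15 → extends → [3, 6, 9, 15]
12 → replaces 15 → [3, 6, 9, 12]
25 → extends → [3, 6, 9, 12, 25]
16 → replaces 25 → [3, 6, 9, 12, 16]
15 → replaces 16 → [3, 6, 9, 12, 15]
28 → extends → [3, 6, 9, 12, 15, 28]
Length 6; one witness is 3, 6, 14, 15, 25, 28.

3, 6, 14, 15, 25, 28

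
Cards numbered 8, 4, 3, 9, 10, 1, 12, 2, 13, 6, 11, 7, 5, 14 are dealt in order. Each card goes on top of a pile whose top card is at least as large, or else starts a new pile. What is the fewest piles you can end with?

Place each on the leftmost legal pile:
8 → new pile 1 (tops now [8])
4 → pile 1 (tops now [4])
3 → pile 1 (tops now [3])
9 → new pile 2 (tops now [3, 9])
10 → new pile 3 (tops now [3, 9, 10])
1 → pile 1 (tops now [1, 9, 10])
12 → new pile 4 (tops now [1, 9, 10, 12])
2 → pile 2 (tops now [1, 2, 10, 12])
13 → new pile 5 (tops now [1, 2, 10, 12, 13])
6 → pile 3 (tops now [1, 2, 6, 12, 13])
11 → pile 4 (tops now [1, 2, 6, 11, 13])
7 → pile 4 (tops now [1, 2, 6, 7, 13])
5 → pile 3 (tops now [1, 2, 5, 7, 13])
14 → new pile 6 (tops now [1, 2, 5, 7, 13, 14])
Six piles.

6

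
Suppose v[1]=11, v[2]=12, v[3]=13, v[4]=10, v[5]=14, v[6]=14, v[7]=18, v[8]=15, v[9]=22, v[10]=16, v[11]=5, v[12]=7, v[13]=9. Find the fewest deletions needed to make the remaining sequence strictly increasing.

7

Fewest deletions = n − (longest strictly increasing subsequence).
Patience tails:
11 → extends → [11]
12 → extends → [11, 12]
13 → extends → [11, 12, 13]
10 → replaces 11 → [10, 12, 13]
14 → extends → [10, 12, 13, 14]
14 → already a tail → [10, 12, 13, 14]
18 → extends → [10, 12, 13, 14, 18]
15 → replaces 18 → [10, 12, 13, 14, 15]
22 → extends → [10, 12, 13, 14, 15, 22]
16 → replaces 22 → [10, 12, 13, 14, 15, 16]
5 → replaces 10 → [5, 12, 13, 14, 15, 16]
7 → replaces 12 → [5, 7, 13, 14, 15, 16]
9 → replaces 13 → [5, 7, 9, 14, 15, 16]
Longest strictly increasing subsequence has length 6, so deletions = 13 − 6 = 7.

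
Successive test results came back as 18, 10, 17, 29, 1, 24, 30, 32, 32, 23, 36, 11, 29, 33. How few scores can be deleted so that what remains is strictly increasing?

8

Fewest deletions = n − (longest strictly increasing subsequence).
i:      1  2  3  4  5  6  7  8  9 10 11 12 13 14
a[i]:  18 10 17 29  1 24 30 32 32 23 36 11 29 33
dp:     1  1  2  3  1  3  4  5  5  3  6  2  4  6
max dp = 6, so deletions = 14 − 6 = 8.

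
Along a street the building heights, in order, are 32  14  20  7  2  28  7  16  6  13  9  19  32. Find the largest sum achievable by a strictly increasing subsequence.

Let S[i] be the best sum of a strictly increasing subsequence ending at i:
i:      1  2  3  4  5  6  7  8  9 10 11 12 13
a[i]:  32 14 20  7  2 28  7 16  6 13  9 19 32
S:     32 14 34  7  2 62  9 30  8 22 18 49 94
Maximum is 94 (e.g. 14 + 20 + 28 + 32).

94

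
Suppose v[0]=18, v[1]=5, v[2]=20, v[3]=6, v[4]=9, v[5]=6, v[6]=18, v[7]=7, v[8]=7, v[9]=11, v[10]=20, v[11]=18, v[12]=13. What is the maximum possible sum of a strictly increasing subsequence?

58

Let S[i] be the best sum of a strictly increasing subsequence ending at i:
i:      0  1  2  3  4  5  6  7  8  9 10 11 12
v[i]:  18  5 20  6  9  6 18  7  7 11 20 18 13
S:     18  5 38 11 20 11 38 18 18 31 58 49 44
Maximum is 58 (e.g. 5 + 6 + 9 + 18 + 20).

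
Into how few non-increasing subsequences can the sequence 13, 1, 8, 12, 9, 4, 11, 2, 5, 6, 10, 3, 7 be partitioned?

The minimum number of non-increasing subsequences covering a sequence equals the length of its longest strictly increasing subsequence.
LIS length is 5 (e.g. 1, 4, 5, 6, 10), so 5 piles are needed.

5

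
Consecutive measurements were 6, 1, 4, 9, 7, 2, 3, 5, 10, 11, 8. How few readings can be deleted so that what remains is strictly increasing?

5

Fewest deletions = n − (longest strictly increasing subsequence).
i:      1  2  3  4  5  6  7  8  9 10 11
a[i]:   6  1  4  9  7  2  3  5 10 11  8
dp:     1  1  2  3  3  2  3  4  5  6  5
max dp = 6, so deletions = 11 − 6 = 5.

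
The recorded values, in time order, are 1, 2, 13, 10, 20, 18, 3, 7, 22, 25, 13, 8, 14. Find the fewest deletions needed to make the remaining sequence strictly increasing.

7

Fewest deletions = n − (longest strictly increasing subsequence).
Patience tails:
1 → extends → [1]
2 → extends → [1, 2]
13 → extends → [1, 2, 13]
10 → replaces 13 → [1, 2, 10]
20 → extends → [1, 2, 10, 20]
18 → replaces 20 → [1, 2, 10, 18]
3 → replaces 10 → [1, 2, 3, 18]
7 → replaces 18 → [1, 2, 3, 7]
22 → extends → [1, 2, 3, 7, 22]
25 → extends → [1, 2, 3, 7, 22, 25]
13 → replaces 22 → [1, 2, 3, 7, 13, 25]
8 → replaces 13 → [1, 2, 3, 7, 8, 25]
14 → replaces 25 → [1, 2, 3, 7, 8, 14]
Longest strictly increasing subsequence has length 6, so deletions = 13 − 6 = 7.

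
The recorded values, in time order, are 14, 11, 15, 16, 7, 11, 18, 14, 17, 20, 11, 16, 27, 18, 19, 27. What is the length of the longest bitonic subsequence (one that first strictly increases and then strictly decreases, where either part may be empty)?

inc[i] = longest strictly increasing subsequence ending at i; dec[i] = longest strictly decreasing subsequence starting at i:
i:      1  2  3  4  5  6  7  8  9 10 11 12 13 14 15 16
a[i]:  14 11 15 16  7 11 18 14 17 20 11 16 27 18 19 27
inc:    1  1  2  3  1  2  4  3  4  5  2  4  6  5  6  7
dec:    3  2  3  3  1  1  3  2  2  2  1  1  2  1  1  1
Best peak at i=13 (value 27): inc=6, dec=2, length 6+2−1 = 7.

7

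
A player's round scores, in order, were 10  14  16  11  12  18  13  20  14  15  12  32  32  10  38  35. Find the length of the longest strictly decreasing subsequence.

Negate each value so 'decreasing' becomes 'increasing', then run patience tails on the negated sequence:
-10 → extends → [-10]
-14 → replaces -10 → [-14]
-16 → replaces -14 → [-16]
-11 → extends → [-16, -11]
-12 → replaces -11 → [-16, -12]
-18 → replaces -16 → [-18, -12]
-13 → replaces -12 → [-18, -13]
-20 → replaces -18 → [-20, -13]
-14 → replaces -13 → [-20, -14]
-15 → replaces -14 → [-20, -15]
-12 → extends → [-20, -15, -12]
-32 → replaces -20 → [-32, -15, -12]
-32 → already a tail → [-32, -15, -12]
-10 → extends → [-32, -15, -12, -10]
-38 → replaces -32 → [-38, -15, -12, -10]
-35 → replaces -15 → [-38, -35, -12, -10]
Four tails, so the longest strictly decreasing subsequence of the original has length 4.

4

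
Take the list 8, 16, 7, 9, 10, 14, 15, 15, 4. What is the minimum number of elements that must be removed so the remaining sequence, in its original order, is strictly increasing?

Fewest deletions = n − (longest strictly increasing subsequence).
Patience tails:
8 → extends → [8]
16 → extends → [8, 16]
7 → replaces 8 → [7, 16]
9 → replaces 16 → [7, 9]
10 → extends → [7, 9, 10]
14 → extends → [7, 9, 10, 14]
15 → extends → [7, 9, 10, 14, 15]
15 → already a tail → [7, 9, 10, 14, 15]
4 → replaces 7 → [4, 9, 10, 14, 15]
Longest strictly increasing subsequence has length 5, so deletions = 9 − 5 = 4.

4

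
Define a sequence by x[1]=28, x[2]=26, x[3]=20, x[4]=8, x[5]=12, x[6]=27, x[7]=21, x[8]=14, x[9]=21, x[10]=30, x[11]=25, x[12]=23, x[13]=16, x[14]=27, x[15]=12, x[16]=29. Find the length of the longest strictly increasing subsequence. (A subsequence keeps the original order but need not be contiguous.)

7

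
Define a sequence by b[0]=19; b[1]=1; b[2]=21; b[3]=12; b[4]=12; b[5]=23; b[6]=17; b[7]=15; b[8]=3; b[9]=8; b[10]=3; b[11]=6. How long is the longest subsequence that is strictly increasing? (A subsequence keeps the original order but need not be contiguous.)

3

Track the smallest tail for each achievable length (strict):
19 → extends → [19]
1 → replaces 19 → [1]
21 → extends → [1, 21]
12 → replaces 21 → [1, 12]
12 → already a tail → [1, 12]
23 → extends → [1, 12, 23]
17 → replaces 23 → [1, 12, 17]
15 → replaces 17 → [1, 12, 15]
3 → replaces 12 → [1, 3, 15]
8 → replaces 15 → [1, 3, 8]
3 → already a tail → [1, 3, 8]
6 → replaces 8 → [1, 3, 6]
Three tails, so the longest strictly increasing subsequence has length 3 (e.g. 19, 21, 23).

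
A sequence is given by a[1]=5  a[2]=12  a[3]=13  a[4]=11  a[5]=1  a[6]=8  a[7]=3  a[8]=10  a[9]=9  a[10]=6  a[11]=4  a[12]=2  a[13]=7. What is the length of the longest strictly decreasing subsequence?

Let dp[i] be the longest strictly decreasing subsequence ending at i:
i:      1  2  3  4  5  6  7  8  9 10 11 12 13
a[i]:   5 12 13 11  1  8  3 10  9  6  4  2  7
dp:     1  1  1  2  3  3  4  3  4  5  6  7  5
Maximum is 7.

7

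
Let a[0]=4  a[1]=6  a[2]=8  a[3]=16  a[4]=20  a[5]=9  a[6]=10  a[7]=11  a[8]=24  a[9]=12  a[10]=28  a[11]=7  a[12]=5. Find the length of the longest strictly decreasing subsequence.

4

Negate each value so 'decreasing' becomes 'increasing', then run patience tails on the negated sequence:
-4 → extends → [-4]
-6 → replaces -4 → [-6]
-8 → replaces -6 → [-8]
-16 → replaces -8 → [-16]
-20 → replaces -16 → [-20]
-9 → extends → [-20, -9]
-10 → replaces -9 → [-20, -10]
-11 → replaces -10 → [-20, -11]
-24 → replaces -20 → [-24, -11]
-12 → replaces -11 → [-24, -12]
-28 → replaces -24 → [-28, -12]
-7 → extends → [-28, -12, -7]
-5 → extends → [-28, -12, -7, -5]
Four tails, so the longest strictly decreasing subsequence of the original has length 4.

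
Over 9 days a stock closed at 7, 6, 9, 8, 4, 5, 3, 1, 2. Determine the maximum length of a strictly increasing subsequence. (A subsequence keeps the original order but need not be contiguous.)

2

Track the smallest tail for each achievable length (strict):
7 → extends → [7]
6 → replaces 7 → [6]
9 → extends → [6, 9]
8 → replaces 9 → [6, 8]
4 → replaces 6 → [4, 8]
5 → replaces 8 → [4, 5]
3 → replaces 4 → [3, 5]
1 → replaces 3 → [1, 5]
2 → replaces 5 → [1, 2]
Two tails, so the longest strictly increasing subsequence has length 2 (e.g. 7, 9).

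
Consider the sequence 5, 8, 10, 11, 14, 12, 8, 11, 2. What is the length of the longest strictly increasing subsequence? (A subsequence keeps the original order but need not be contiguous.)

5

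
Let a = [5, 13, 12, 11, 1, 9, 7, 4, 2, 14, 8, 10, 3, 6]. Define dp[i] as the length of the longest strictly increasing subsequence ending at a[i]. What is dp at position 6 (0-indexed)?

dp[i] = 1 + max{dp[j] : j<i, a[j]<a[i]} (or 1 if no such j):
i:      0  1  2  3  4  5  6  7  8  9 10 11 12 13
a[i]:   5 13 12 11  1  9  7  4  2 14  8 10  3  6
dp:     1  2  2  2  1  2  2  2  2  3  3  4  3  4
At index 6 the value is 2.

2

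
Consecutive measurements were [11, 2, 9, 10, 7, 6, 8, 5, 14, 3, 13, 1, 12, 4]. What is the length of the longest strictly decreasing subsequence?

7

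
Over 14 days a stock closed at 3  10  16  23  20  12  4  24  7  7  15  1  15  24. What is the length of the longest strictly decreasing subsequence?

Negate each value so 'decreasing' becomes 'increasing', then run patience tails on the negated sequence:
-3 → extends → [-3]
-10 → replaces -3 → [-10]
-16 → replaces -10 → [-16]
-23 → replaces -16 → [-23]
-20 → extends → [-23, -20]
-12 → extends → [-23, -20, -12]
-4 → extends → [-23, -20, -12, -4]
-24 → replaces -23 → [-24, -20, -12, -4]
-7 → replaces -4 → [-24, -20, -12, -7]
-7 → already a tail → [-24, -20, -12, -7]
-15 → replaces -12 → [-24, -20, -15, -7]
-1 → extends → [-24, -20, -15, -7, -1]
-15 → already a tail → [-24, -20, -15, -7, -1]
-24 → already a tail → [-24, -20, -15, -7, -1]
Five tails, so the longest strictly decreasing subsequence of the original has length 5.

5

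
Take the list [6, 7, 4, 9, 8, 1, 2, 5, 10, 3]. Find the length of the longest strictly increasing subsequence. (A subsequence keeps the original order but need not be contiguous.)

Track the smallest tail for each achievable length (strict):
6 → extends → [6]
7 → extends → [6, 7]
4 → replaces 6 → [4, 7]
9 → extends → [4, 7, 9]
8 → replaces 9 → [4, 7, 8]
1 → replaces 4 → [1, 7, 8]
2 → replaces 7 → [1, 2, 8]
5 → replaces 8 → [1, 2, 5]
10 → extends → [1, 2, 5, 10]
3 → replaces 5 → [1, 2, 3, 10]
Four tails, so the longest strictly increasing subsequence has length 4 (e.g. 6, 7, 9, 10).

4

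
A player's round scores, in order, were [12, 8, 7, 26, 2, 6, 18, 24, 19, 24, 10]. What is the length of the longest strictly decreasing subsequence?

Negate each value so 'decreasing' becomes 'increasing', then run patience tails on the negated sequence:
-12 → extends → [-12]
-8 → extends → [-12, -8]
-7 → extends → [-12, -8, -7]
-26 → replaces -12 → [-26, -8, -7]
-2 → extends → [-26, -8, -7, -2]
-6 → replaces -2 → [-26, -8, -7, -6]
-18 → replaces -8 → [-26, -18, -7, -6]
-24 → replaces -18 → [-26, -24, -7, -6]
-19 → replaces -7 → [-26, -24, -19, -6]
-24 → already a tail → [-26, -24, -19, -6]
-10 → replaces -6 → [-26, -24, -19, -10]
Four tails, so the longest strictly decreasing subsequence of the original has length 4.

4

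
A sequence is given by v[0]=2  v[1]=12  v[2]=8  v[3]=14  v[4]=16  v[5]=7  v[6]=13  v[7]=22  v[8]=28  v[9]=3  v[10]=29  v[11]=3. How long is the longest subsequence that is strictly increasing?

7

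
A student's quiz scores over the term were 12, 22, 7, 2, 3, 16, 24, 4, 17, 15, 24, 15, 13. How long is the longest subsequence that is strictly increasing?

Track the smallest tail for each achievable length (strict):
12 → extends → [12]
22 → extends → [12, 22]
7 → replaces 12 → [7, 22]
2 → replaces 7 → [2, 22]
3 → replaces 22 → [2, 3]
16 → extends → [2, 3, 16]
24 → extends → [2, 3, 16, 24]
4 → replaces 16 → [2, 3, 4, 24]
17 → replaces 24 → [2, 3, 4, 17]
15 → replaces 17 → [2, 3, 4, 15]
24 → extends → [2, 3, 4, 15, 24]
15 → already a tail → [2, 3, 4, 15, 24]
13 → replaces 15 → [2, 3, 4, 13, 24]
Five tails, so the longest strictly increasing subsequence has length 5 (e.g. 2, 3, 16, 17, 24).

5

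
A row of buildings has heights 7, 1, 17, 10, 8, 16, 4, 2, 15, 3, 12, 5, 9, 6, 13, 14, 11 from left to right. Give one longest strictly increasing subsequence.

Patience tails give the LIS length; then backtrack through the dp parents:
7 → extends → [7]
1 → replaces 7 → [1]
17 → extends → [1, 17]
10 → replaces 17 → [1, 10]
8 → replaces 10 → [1, 8]
16 → extends → [1, 8, 16]
4 → replaces 8 → [1, 4, 16]
2 → replaces 4 → [1, 2, 16]
15 → replaces 16 → [1, 2, 15]
3 → replaces 15 → [1, 2, 3]
12 → extends → [1, 2, 3, 12]
5 → replaces 12 → [1, 2, 3, 5]
9 → extends → [1, 2, 3, 5, 9]
6 → replaces 9 → [1, 2, 3, 5, 6]
13 → extends → [1, 2, 3, 5, 6, 13]
14 → extends → [1, 2, 3, 5, 6, 13, 14]
11 → replaces 13 → [1, 2, 3, 5, 6, 11, 14]
Length 7; one witness is 1, 2, 3, 5, 9, 13, 14.

1, 2, 3, 5, 9, 13, 14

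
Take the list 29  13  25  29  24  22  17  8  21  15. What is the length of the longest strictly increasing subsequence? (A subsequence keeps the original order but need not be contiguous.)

3

Let dp[i] be the length of the longest such subsequence ending at index i:
i:      1  2  3  4  5  6  7  8  9 10
a[i]:  29 13 25 29 24 22 17  8 21 15
dp:     1  1  2  3  2  2  2  1  3  2
Maximum dp value is 3.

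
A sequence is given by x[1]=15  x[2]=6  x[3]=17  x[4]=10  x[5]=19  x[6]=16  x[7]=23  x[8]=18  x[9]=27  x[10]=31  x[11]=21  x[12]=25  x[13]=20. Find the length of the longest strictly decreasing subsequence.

3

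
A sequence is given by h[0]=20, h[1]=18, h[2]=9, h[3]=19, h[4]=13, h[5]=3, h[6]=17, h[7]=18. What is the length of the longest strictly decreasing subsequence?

4

Negate each value so 'decreasing' becomes 'increasing', then run patience tails on the negated sequence:
-20 → extends → [-20]
-18 → extends → [-20, -18]
-9 → extends → [-20, -18, -9]
-19 → replaces -18 → [-20, -19, -9]
-13 → replaces -9 → [-20, -19, -13]
-3 → extends → [-20, -19, -13, -3]
-17 → replaces -13 → [-20, -19, -17, -3]
-18 → replaces -17 → [-20, -19, -18, -3]
Four tails, so the longest strictly decreasing subsequence of the original has length 4.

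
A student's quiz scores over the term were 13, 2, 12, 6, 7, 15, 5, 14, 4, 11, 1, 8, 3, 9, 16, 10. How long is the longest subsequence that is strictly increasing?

6

Track the smallest tail for each achievable length (strict):
13 → extends → [13]
2 → replaces 13 → [2]
12 → extends → [2, 12]
6 → replaces 12 → [2, 6]
7 → extends → [2, 6, 7]
15 → extends → [2, 6, 7, 15]
5 → replaces 6 → [2, 5, 7, 15]
14 → replaces 15 → [2, 5, 7, 14]
4 → replaces 5 → [2, 4, 7, 14]
11 → replaces 14 → [2, 4, 7, 11]
1 → replaces 2 → [1, 4, 7, 11]
8 → replaces 11 → [1, 4, 7, 8]
3 → replaces 4 → [1, 3, 7, 8]
9 → extends → [1, 3, 7, 8, 9]
16 → extends → [1, 3, 7, 8, 9, 16]
10 → replaces 16 → [1, 3, 7, 8, 9, 10]
Six tails, so the longest strictly increasing subsequence has length 6 (e.g. 2, 6, 7, 8, 9, 16).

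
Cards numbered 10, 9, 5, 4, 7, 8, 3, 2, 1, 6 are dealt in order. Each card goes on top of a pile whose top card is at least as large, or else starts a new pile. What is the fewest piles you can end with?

Place each on the leftmost legal pile:
10 → new pile 1 (tops now [10])
9 → pile 1 (tops now [9])
5 → pile 1 (tops now [5])
4 → pile 1 (tops now [4])
7 → new pile 2 (tops now [4, 7])
8 → new pile 3 (tops now [4, 7, 8])
3 → pile 1 (tops now [3, 7, 8])
2 → pile 1 (tops now [2, 7, 8])
1 → pile 1 (tops now [1, 7, 8])
6 → pile 2 (tops now [1, 6, 8])
Three piles.

3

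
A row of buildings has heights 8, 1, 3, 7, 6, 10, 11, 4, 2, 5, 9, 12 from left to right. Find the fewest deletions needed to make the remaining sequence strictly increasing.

6

Fewest deletions = n − (longest strictly increasing subsequence).
i:      1  2  3  4  5  6  7  8  9 10 11 12
a[i]:   8  1  3  7  6 10 11  4  2  5  9 12
dp:     1  1  2  3  3  4  5  3  2  4  5  6
max dp = 6, so deletions = 12 − 6 = 6.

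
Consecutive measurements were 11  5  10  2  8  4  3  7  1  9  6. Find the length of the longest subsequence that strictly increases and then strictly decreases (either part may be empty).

inc[i] = longest strictly increasing subsequence ending at i; dec[i] = longest strictly decreasing subsequence starting at i:
i:      1  2  3  4  5  6  7  8  9 10 11
a[i]:  11  5 10  2  8  4  3  7  1  9  6
inc:    1  1  2  1  2  2  2  3  1  4  3
dec:    6  4  5  2  4  3  2  2  1  2  1
Best peak at i=1 (value 11): inc=1, dec=6, length 1+6−1 = 6.

6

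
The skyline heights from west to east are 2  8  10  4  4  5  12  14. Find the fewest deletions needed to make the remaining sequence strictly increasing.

Fewest deletions = n − (longest strictly increasing subsequence).
Patience tails:
2 → extends → [2]
8 → extends → [2, 8]
10 → extends → [2, 8, 10]
4 → replaces 8 → [2, 4, 10]
4 → already a tail → [2, 4, 10]
5 → replaces 10 → [2, 4, 5]
12 → extends → [2, 4, 5, 12]
14 → extends → [2, 4, 5, 12, 14]
Longest strictly increasing subsequence has length 5, so deletions = 8 − 5 = 3.

3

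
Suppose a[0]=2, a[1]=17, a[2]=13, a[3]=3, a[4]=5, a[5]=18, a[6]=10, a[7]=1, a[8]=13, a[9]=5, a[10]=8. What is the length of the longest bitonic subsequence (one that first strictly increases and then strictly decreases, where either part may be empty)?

inc[i] = longest strictly increasing subsequence ending at i; dec[i] = longest strictly decreasing subsequence starting at i:
i:      0  1  2  3  4  5  6  7  8  9 10
a[i]:   2 17 13  3  5 18 10  1 13  5  8
inc:    1  2  2  2  3  4  4  1  5  3  4
dec:    2  4  3  2  2  3  2  1  2  1  1
Best peak at i=5 (value 18): inc=4, dec=3, length 4+3−1 = 6.

6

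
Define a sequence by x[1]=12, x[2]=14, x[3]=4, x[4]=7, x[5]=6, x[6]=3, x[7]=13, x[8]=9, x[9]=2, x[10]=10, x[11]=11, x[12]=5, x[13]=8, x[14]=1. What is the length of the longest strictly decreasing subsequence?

6

Negate each value so 'decreasing' becomes 'increasing', then run patience tails on the negated sequence:
-12 → extends → [-12]
-14 → replaces -12 → [-14]
-4 → extends → [-14, -4]
-7 → replaces -4 → [-14, -7]
-6 → extends → [-14, -7, -6]
-3 → extends → [-14, -7, -6, -3]
-13 → replaces -7 → [-14, -13, -6, -3]
-9 → replaces -6 → [-14, -13, -9, -3]
-2 → extends → [-14, -13, -9, -3, -2]
-10 → replaces -9 → [-14, -13, -10, -3, -2]
-11 → replaces -10 → [-14, -13, -11, -3, -2]
-5 → replaces -3 → [-14, -13, -11, -5, -2]
-8 → replaces -5 → [-14, -13, -11, -8, -2]
-1 → extends → [-14, -13, -11, -8, -2, -1]
Six tails, so the longest strictly decreasing subsequence of the original has length 6.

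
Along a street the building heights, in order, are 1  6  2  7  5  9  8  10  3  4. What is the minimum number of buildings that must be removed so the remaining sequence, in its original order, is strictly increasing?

5

Fewest deletions = n − (longest strictly increasing subsequence).
Patience tails:
1 → extends → [1]
6 → extends → [1, 6]
2 → replaces 6 → [1, 2]
7 → extends → [1, 2, 7]
5 → replaces 7 → [1, 2, 5]
9 → extends → [1, 2, 5, 9]
8 → replaces 9 → [1, 2, 5, 8]
10 → extends → [1, 2, 5, 8, 10]
3 → replaces 5 → [1, 2, 3, 8, 10]
4 → replaces 8 → [1, 2, 3, 4, 10]
Longest strictly increasing subsequence has length 5, so deletions = 10 − 5 = 5.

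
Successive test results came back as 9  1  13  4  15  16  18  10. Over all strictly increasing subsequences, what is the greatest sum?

71

Let S[i] be the best sum of a strictly increasing subsequence ending at i:
i:      1  2  3  4  5  6  7  8
a[i]:   9  1 13  4 15 16 18 10
S:      9  1 22  5 37 53 71 19
Maximum is 71 (e.g. 9 + 13 + 15 + 16 + 18).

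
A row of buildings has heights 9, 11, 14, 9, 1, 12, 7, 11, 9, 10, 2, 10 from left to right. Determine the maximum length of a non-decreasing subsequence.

5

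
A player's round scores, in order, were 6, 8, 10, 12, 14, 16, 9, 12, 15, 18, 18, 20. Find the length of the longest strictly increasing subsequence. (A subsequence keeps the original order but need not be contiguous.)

8

Track the smallest tail for each achievable length (strict):
6 → extends → [6]
8 → extends → [6, 8]
10 → extends → [6, 8, 10]
12 → extends → [6, 8, 10, 12]
14 → extends → [6, 8, 10, 12, 14]
16 → extends → [6, 8, 10, 12, 14, 16]
9 → replaces 10 → [6, 8, 9, 12, 14, 16]
12 → already a tail → [6, 8, 9, 12, 14, 16]
15 → replaces 16 → [6, 8, 9, 12, 14, 15]
18 → extends → [6, 8, 9, 12, 14, 15, 18]
18 → already a tail → [6, 8, 9, 12, 14, 15, 18]
20 → extends → [6, 8, 9, 12, 14, 15, 18, 20]
Eight tails, so the longest strictly increasing subsequence has length 8 (e.g. 6, 8, 10, 12, 14, 16, 18, 20).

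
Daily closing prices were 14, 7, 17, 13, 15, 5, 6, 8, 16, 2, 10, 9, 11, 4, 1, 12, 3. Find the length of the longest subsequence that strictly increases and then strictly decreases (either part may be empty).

inc[i] = longest strictly increasing subsequence ending at i; dec[i] = longest strictly decreasing subsequence starting at i:
i:      1  2  3  4  5  6  7  8  9 10 11 12 13 14 15 16 17
a[i]:  14  7 17 13 15  5  6  8 16  2 10  9 11  4  1 12  3
inc:    1  1  2  2  3  1  2  3  4  1  4  4  5  2  1  6  2
dec:    6  4  6  5  5  3  3  3  5  2  4  3  3  2  1  2  1
Best peak at i=9 (value 16): inc=4, dec=5, length 4+5−1 = 8.

8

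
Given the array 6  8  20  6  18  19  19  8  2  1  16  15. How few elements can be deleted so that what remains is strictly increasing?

8

Fewest deletions = n − (longest strictly increasing subsequence).
i:      1  2  3  4  5  6  7  8  9 10 11 12
a[i]:   6  8 20  6 18 19 19  8  2  1 16 15
dp:     1  2  3  1  3  4  4  2  1  1  3  3
max dp = 4, so deletions = 12 − 4 = 8.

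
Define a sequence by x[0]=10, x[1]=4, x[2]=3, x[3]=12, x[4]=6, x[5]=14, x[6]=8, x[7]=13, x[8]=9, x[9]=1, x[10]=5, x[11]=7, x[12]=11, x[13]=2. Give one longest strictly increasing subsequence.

4, 6, 8, 9, 11

Patience tails give the LIS length; then backtrack through the dp parents:
10 → extends → [10]
4 → replaces 10 → [4]
3 → replaces 4 → [3]
12 → extends → [3, 12]
6 → replaces 12 → [3, 6]
14 → extends → [3, 6, 14]
8 → replaces 14 → [3, 6, 8]
13 → extends → [3, 6, 8, 13]
9 → replaces 13 → [3, 6, 8, 9]
1 → replaces 3 → [1, 6, 8, 9]
5 → replaces 6 → [1, 5, 8, 9]
7 → replaces 8 → [1, 5, 7, 9]
11 → extends → [1, 5, 7, 9, 11]
2 → replaces 5 → [1, 2, 7, 9, 11]
Length 5; one witness is 4, 6, 8, 9, 11.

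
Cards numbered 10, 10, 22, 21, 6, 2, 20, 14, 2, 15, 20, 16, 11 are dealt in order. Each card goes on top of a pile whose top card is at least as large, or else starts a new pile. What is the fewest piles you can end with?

4

The minimum number of non-increasing subsequences covering a sequence equals the length of its longest strictly increasing subsequence.
LIS length is 4 (e.g. 10, 14, 15, 20), so 4 piles are needed.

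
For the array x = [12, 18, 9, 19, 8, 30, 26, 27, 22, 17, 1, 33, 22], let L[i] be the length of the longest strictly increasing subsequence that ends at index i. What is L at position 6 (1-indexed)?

dp[i] = 1 + max{dp[j] : j<i, x[j]<x[i]} (or 1 if no such j):
i:      1  2  3  4  5  6  7  8  9 10 11 12 13
x[i]:  12 18  9 19  8 30 26 27 22 17  1 33 22
dp:     1  2  1  3  1  4  4  5  4  2  1  6  4
At index 6 the value is 4.

4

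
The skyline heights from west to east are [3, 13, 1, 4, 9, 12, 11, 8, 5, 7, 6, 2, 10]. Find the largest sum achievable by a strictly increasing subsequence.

29

Let S[i] be the best sum of a strictly increasing subsequence ending at i:
i:      1  2  3  4  5  6  7  8  9 10 11 12 13
a[i]:   3 13  1  4  9 12 11  8  5  7  6  2 10
S:      3 16  1  7 16 28 27 15 12 19 18  3 29
Maximum is 29 (e.g. 3 + 4 + 5 + 7 + 10).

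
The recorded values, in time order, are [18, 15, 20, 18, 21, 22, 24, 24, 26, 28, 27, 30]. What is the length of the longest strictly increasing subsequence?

8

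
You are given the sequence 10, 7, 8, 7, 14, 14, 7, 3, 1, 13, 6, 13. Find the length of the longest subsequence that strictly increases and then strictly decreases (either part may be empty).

6

inc[i] = longest strictly increasing subsequence ending at i; dec[i] = longest strictly decreasing subsequence starting at i:
i:      1  2  3  4  5  6  7  8  9 10 11 12
a[i]:  10  7  8  7 14 14  7  3  1 13  6 13
inc:    1  1  2  1  3  3  1  1  1  3  2  3
dec:    5  3  4  3  4  4  3  2  1  2  1  1
Best peak at i=5 (value 14): inc=3, dec=4, length 3+4−1 = 6.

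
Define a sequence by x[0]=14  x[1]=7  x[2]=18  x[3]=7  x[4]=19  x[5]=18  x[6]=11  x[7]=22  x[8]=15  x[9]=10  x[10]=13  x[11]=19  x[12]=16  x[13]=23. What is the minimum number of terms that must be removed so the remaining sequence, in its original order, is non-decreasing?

8

Fewest deletions = n − (longest non-decreasing subsequence).
i:      0  1  2  3  4  5  6  7  8  9 10 11 12 13
x[i]:  14  7 18  7 19 18 11 22 15 10 13 19 16 23
dp:     1  1  2  2  3  3  3  4  4  3  4  5  5  6
max dp = 6, so deletions = 14 − 6 = 8.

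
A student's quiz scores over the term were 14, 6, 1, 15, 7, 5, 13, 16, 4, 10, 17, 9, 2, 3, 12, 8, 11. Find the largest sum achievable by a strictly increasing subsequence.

62

Let S[i] be the best sum of a strictly increasing subsequence ending at i:
i:      1  2  3  4  5  6  7  8  9 10 11 12 13 14 15 16 17
a[i]:  14  6  1 15  7  5 13 16  4 10 17  9  2  3 12  8 11
S:     14  6  1 29 13  6 26 45  5 23 62 22  3  6 35 21 34
Maximum is 62 (e.g. 14 + 15 + 16 + 17).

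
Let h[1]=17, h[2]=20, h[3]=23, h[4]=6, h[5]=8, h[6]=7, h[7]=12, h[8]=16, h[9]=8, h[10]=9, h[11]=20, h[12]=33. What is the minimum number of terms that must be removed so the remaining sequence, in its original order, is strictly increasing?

6

Fewest deletions = n − (longest strictly increasing subsequence).
Patience tails:
17 → extends → [17]
20 → extends → [17, 20]
23 → extends → [17, 20, 23]
6 → replaces 17 → [6, 20, 23]
8 → replaces 20 → [6, 8, 23]
7 → replaces 8 → [6, 7, 23]
12 → replaces 23 → [6, 7, 12]
16 → extends → [6, 7, 12, 16]
8 → replaces 12 → [6, 7, 8, 16]
9 → replaces 16 → [6, 7, 8, 9]
20 → extends → [6, 7, 8, 9, 20]
33 → extends → [6, 7, 8, 9, 20, 33]
Longest strictly increasing subsequence has length 6, so deletions = 12 − 6 = 6.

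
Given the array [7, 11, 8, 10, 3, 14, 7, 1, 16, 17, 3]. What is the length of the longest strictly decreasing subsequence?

Let dp[i] be the longest strictly decreasing subsequence ending at i:
i:      1  2  3  4  5  6  7  8  9 10 11
a[i]:   7 11  8 10  3 14  7  1 16 17  3
dp:     1  1  2  2  3  1  3  4  1  1  4
Maximum is 4.

4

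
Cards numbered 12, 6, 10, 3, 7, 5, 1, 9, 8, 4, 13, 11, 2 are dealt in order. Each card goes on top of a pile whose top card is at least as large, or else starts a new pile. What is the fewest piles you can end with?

Place each on the leftmost legal pile:
12 → new pile 1 (tops now [12])
6 → pile 1 (tops now [6])
10 → new pile 2 (tops now [6, 10])
3 → pile 1 (tops now [3, 10])
7 → pile 2 (tops now [3, 7])
5 → pile 2 (tops now [3, 5])
1 → pile 1 (tops now [1, 5])
9 → new pile 3 (tops now [1, 5, 9])
8 → pile 3 (tops now [1, 5, 8])
4 → pile 2 (tops now [1, 4, 8])
13 → new pile 4 (tops now [1, 4, 8, 13])
11 → pile 4 (tops now [1, 4, 8, 11])
2 → pile 2 (tops now [1, 2, 8, 11])
Four piles.

4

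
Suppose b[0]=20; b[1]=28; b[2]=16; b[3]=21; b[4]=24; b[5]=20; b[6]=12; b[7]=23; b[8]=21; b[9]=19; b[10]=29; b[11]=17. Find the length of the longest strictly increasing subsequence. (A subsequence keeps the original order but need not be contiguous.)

Track the smallest tail for each achievable length (strict):
20 → extends → [20]
28 → extends → [20, 28]
16 → replaces 20 → [16, 28]
21 → replaces 28 → [16, 21]
24 → extends → [16, 21, 24]
20 → replaces 21 → [16, 20, 24]
12 → replaces 16 → [12, 20, 24]
23 → replaces 24 → [12, 20, 23]
21 → replaces 23 → [12, 20, 21]
19 → replaces 20 → [12, 19, 21]
29 → extends → [12, 19, 21, 29]
17 → replaces 19 → [12, 17, 21, 29]
Four tails, so the longest strictly increasing subsequence has length 4 (e.g. 20, 21, 24, 29).

4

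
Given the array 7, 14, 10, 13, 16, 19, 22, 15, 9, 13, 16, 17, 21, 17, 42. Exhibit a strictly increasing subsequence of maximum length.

7, 10, 13, 15, 16, 17, 21, 42

Patience tails give the LIS length; then backtrack through the dp parents:
7 → extends → [7]
14 → extends → [7, 14]
10 → replaces 14 → [7, 10]
13 → extends → [7, 10, 13]
16 → extends → [7, 10, 13, 16]
19 → extends → [7, 10, 13, 16, 19]
22 → extends → [7, 10, 13, 16, 19, 22]
15 → replaces 16 → [7, 10, 13, 15, 19, 22]
9 → replaces 10 → [7, 9, 13, 15, 19, 22]
13 → already a tail → [7, 9, 13, 15, 19, 22]
16 → replaces 19 → [7, 9, 13, 15, 16, 22]
17 → replaces 22 → [7, 9, 13, 15, 16, 17]
21 → extends → [7, 9, 13, 15, 16, 17, 21]
17 → already a tail → [7, 9, 13, 15, 16, 17, 21]
42 → extends → [7, 9, 13, 15, 16, 17, 21, 42]
Length 8; one witness is 7, 10, 13, 15, 16, 17, 21, 42.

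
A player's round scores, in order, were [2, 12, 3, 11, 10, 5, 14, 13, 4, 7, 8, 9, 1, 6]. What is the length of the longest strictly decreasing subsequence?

Negate each value so 'decreasing' becomes 'increasing', then run patience tails on the negated sequence:
-2 → extends → [-2]
-12 → replaces -2 → [-12]
-3 → extends → [-12, -3]
-11 → replaces -3 → [-12, -11]
-10 → extends → [-12, -11, -10]
-5 → extends → [-12, -11, -10, -5]
-14 → replaces -12 → [-14, -11, -10, -5]
-13 → replaces -11 → [-14, -13, -10, -5]
-4 → extends → [-14, -13, -10, -5, -4]
-7 → replaces -5 → [-14, -13, -10, -7, -4]
-8 → replaces -7 → [-14, -13, -10, -8, -4]
-9 → replaces -8 → [-14, -13, -10, -9, -4]
-1 → extends → [-14, -13, -10, -9, -4, -1]
-6 → replaces -4 → [-14, -13, -10, -9, -6, -1]
Six tails, so the longest strictly decreasing subsequence of the original has length 6.

6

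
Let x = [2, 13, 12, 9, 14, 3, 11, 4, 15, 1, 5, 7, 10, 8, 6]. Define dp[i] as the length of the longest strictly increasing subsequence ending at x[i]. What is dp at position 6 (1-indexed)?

dp[i] = 1 + max{dp[j] : j<i, x[j]<x[i]} (or 1 if no such j):
i:      1  2  3  4  5  6  7  8  9 10 11 12 13 14 15
x[i]:   2 13 12  9 14  3 11  4 15  1  5  7 10  8  6
dp:     1  2  2  2  3  2  3  3  4  1  4  5  6  6  5
At index 6 the value is 2.

2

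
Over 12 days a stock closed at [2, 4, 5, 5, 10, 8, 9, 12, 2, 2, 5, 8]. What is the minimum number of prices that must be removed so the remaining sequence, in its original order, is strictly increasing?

Fewest deletions = n − (longest strictly increasing subsequence).
i:      1  2  3  4  5  6  7  8  9 10 11 12
a[i]:   2  4  5  5 10  8  9 12  2  2  5  8
dp:     1  2  3  3  4  4  5  6  1  1  3  4
max dp = 6, so deletions = 12 − 6 = 6.

6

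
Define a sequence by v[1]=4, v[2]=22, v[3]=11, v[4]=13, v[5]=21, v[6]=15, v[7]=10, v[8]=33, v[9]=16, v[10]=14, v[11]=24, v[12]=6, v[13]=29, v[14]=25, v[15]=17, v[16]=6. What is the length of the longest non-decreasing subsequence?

Track the smallest tail for each achievable length (allowing ties):
4 → extends → [4]
22 → extends → [4, 22]
11 → replaces 22 → [4, 11]
13 → extends → [4, 11, 13]
21 → extends → [4, 11, 13, 21]
15 → replaces 21 → [4, 11, 13, 15]
10 → replaces 11 → [4, 10, 13, 15]
33 → extends → [4, 10, 13, 15, 33]
16 → replaces 33 → [4, 10, 13, 15, 16]
14 → replaces 15 → [4, 10, 13, 14, 16]
24 → extends → [4, 10, 13, 14, 16, 24]
6 → replaces 10 → [4, 6, 13, 14, 16, 24]
29 → extends → [4, 6, 13, 14, 16, 24, 29]
25 → replaces 29 → [4, 6, 13, 14, 16, 24, 25]
17 → replaces 24 → [4, 6, 13, 14, 16, 17, 25]
6 → replaces 13 → [4, 6, 6, 14, 16, 17, 25]
Seven tails, so the longest non-decreasing subsequence has length 7 (e.g. 4, 11, 13, 15, 16, 24, 29).

7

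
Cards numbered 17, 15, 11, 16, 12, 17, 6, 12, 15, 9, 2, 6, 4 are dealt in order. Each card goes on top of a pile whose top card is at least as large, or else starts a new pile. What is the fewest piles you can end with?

Place each on the leftmost legal pile:
17 → new pile 1 (tops now [17])
15 → pile 1 (tops now [15])
11 → pile 1 (tops now [11])
16 → new pile 2 (tops now [11, 16])
12 → pile 2 (tops now [11, 12])
17 → new pile 3 (tops now [11, 12, 17])
6 → pile 1 (tops now [6, 12, 17])
12 → pile 2 (tops now [6, 12, 17])
15 → pile 3 (tops now [6, 12, 15])
9 → pile 2 (tops now [6, 9, 15])
2 → pile 1 (tops now [2, 9, 15])
6 → pile 2 (tops now [2, 6, 15])
4 → pile 2 (tops now [2, 4, 15])
Three piles.

3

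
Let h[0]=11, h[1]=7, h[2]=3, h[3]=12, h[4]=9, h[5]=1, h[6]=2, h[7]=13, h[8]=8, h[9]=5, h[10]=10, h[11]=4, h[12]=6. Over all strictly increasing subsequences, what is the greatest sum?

36

Let S[i] be the best sum of a strictly increasing subsequence ending at i:
i:      0  1  2  3  4  5  6  7  8  9 10 11 12
h[i]:  11  7  3 12  9  1  2 13  8  5 10  4  6
S:     11  7  3 23 16  1  3 36 15  8 26  7 14
Maximum is 36 (e.g. 11 + 12 + 13).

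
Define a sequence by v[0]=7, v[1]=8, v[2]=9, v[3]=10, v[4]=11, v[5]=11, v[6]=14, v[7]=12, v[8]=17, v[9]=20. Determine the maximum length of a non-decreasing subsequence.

9

Track the smallest tail for each achievable length (allowing ties):
7 → extends → [7]
8 → extends → [7, 8]
9 → extends → [7, 8, 9]
10 → extends → [7, 8, 9, 10]
11 → extends → [7, 8, 9, 10, 11]
11 → extends → [7, 8, 9, 10, 11, 11]
14 → extends → [7, 8, 9, 10, 11, 11, 14]
12 → replaces 14 → [7, 8, 9, 10, 11, 11, 12]
17 → extends → [7, 8, 9, 10, 11, 11, 12, 17]
20 → extends → [7, 8, 9, 10, 11, 11, 12, 17, 20]
Nine tails, so the longest non-decreasing subsequence has length 9 (e.g. 7, 8, 9, 10, 11, 11, 14, 17, 20).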